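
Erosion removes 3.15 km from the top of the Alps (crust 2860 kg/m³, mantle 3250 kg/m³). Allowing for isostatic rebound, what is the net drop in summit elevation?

0.378 km

Rebound u = e ρ_c/ρ_m = 3.15 km × 2860/3250 = 2.772 km.
Net surface drop = e − u = 3.15 km − 2.772 km = e (ρ_m − ρ_c)/ρ_m = 0.378 km.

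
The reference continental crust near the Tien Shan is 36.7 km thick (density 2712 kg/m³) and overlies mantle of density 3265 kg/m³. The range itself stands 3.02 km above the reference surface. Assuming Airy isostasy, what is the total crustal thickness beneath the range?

54.5 km

Root depth r = h ρ_c / (ρ_m − ρ_c) = 3.02 km × 2712 / 553 = 14.81 km.
Total thickness = T + h + r = 36.7 km + 3.02 km + 14.81 km = 54.5 km.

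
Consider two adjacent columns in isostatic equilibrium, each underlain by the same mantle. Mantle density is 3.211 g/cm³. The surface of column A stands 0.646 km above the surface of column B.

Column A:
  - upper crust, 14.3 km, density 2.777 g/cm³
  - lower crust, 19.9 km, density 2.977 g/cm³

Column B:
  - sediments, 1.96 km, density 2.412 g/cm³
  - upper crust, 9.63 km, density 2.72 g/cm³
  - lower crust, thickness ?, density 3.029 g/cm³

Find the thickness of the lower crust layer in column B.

13.7 km

Take the compensation level at the base of the deeper column (depth z_c below the surface of column A) and equate Σ ρ_i t_i down to z_c; mantle fills any gap and the z_c terms cancel.
Column A: 14.3×2.777 + 19.9×2.977 + (z_c − 34.2)×3.211
Column B: 0.646×0 + 1.96×2.412 + 9.63×2.72 + x×3.029 + (z_c − 0.646 − 11.59 − x)×3.211
The z_c×3.211 term appears on both sides and cancels. Collect the known terms of each column as K = Σ(ρt)_known − 3.211 × (depth of known layers): K_A = 98.9534 − 3.211×34.2 = −10.8628; K_B = 30.92112 − 3.211×(0.646 + 11.59) = −8.368676.
Balance: K_A = K_B − x×(3.211 − 3.029), so x = (K_B − K_A)/(3.211 − 3.029) = 2.49412/0.182 = 13.7 km.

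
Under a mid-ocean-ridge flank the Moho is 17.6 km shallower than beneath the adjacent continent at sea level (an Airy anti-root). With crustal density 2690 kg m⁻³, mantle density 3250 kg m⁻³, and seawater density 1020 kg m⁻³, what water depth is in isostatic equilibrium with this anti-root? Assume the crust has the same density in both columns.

5.9 km

Replacing a thickness d of crust by seawater at the top must be balanced by replacing crust with mantle at the base: d (ρ_c − ρ_w) = a (ρ_m − ρ_c).
d = a (ρ_m − ρ_c)/(ρ_c − ρ_w) = 17.6 km × 560/1670 = 5.9 km.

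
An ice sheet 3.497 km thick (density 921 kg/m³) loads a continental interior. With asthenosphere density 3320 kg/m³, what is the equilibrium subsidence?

Equating mass per unit area of the two columns: the ice load ρ_ice t is balanced by mantle displaced below, ρ_m s.
s = t ρ_ice / ρ_m = 3.497 km × 921/3320 = 0.97 km.

0.97 km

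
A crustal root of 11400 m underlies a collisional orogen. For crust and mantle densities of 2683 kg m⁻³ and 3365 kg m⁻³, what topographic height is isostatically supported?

2900 m

Equating mass per unit area of the two columns: ρ_c h = (ρ_m − ρ_c) r.
h = r (ρ_m − ρ_c) / ρ_c = 11400 m × (3365 − 2683) / 2683 = 2900 m.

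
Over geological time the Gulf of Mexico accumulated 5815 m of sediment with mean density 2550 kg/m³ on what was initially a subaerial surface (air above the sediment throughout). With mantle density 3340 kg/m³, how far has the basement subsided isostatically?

4440 m

Subaerial load: s = t ρ_sed / ρ_m = 5815 m × 2550/3340 = 4440 m.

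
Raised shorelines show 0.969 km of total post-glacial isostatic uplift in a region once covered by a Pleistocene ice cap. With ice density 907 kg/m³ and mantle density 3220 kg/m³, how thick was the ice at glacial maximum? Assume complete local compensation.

3.44 km

u = t ρ_ice/ρ_m → t = u ρ_m/ρ_ice = 0.969 km × 3220/907 = 3.44 km.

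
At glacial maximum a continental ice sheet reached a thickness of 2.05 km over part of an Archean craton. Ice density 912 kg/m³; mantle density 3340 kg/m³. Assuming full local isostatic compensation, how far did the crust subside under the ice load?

In Airy isostatic equilibrium: the ice load ρ_ice t is balanced by mantle displaced below, ρ_m s.
s = t ρ_ice / ρ_m = 2.05 km × 912/3340 = 0.56 km.

0.56 km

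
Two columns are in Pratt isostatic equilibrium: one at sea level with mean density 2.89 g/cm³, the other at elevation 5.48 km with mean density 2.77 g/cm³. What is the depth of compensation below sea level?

126 km

ρ_ref D = ρ (D + h) → D (ρ_ref − ρ) = ρ h.
D = ρ h/(ρ_ref − ρ) = 2.77 × 5.48 km/(2.89 − 2.77) = 126 km.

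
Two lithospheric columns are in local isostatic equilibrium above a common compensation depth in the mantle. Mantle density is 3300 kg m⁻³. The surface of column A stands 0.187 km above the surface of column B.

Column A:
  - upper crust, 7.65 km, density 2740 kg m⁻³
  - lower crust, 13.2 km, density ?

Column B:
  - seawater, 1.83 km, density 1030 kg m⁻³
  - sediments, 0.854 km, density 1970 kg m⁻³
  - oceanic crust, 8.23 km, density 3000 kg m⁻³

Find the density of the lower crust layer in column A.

2990 kg m⁻³

Take the compensation level at the base of the deeper column (depth z_c below the surface of column A) and equate Σ ρ_i t_i down to z_c; mantle fills any gap and the z_c terms cancel.
Column A: 7.65×2740 + 13.2×ρ + (z_c − 20.85)×3300
Column B: 0.187×0 + 1.83×1030 + 0.854×1970 + 8.23×3000 + (z_c − 0.187 − 10.914)×3300
The z_c×3300 term appears on both sides and cancels. Collect the known terms of each column as K = Σ(ρt)_known − 3300 × (depth of known layers): K_A = 20961 − 3300×20.85 = −47844; K_B = 28257.28 − 3300×(0.187 + 10.914) = −8376.02.
Balance: K_A + 13.2×ρ = K_B, so ρ = (K_B − K_A)/13.2 = 39468/13.2 = 2990 kg m⁻³.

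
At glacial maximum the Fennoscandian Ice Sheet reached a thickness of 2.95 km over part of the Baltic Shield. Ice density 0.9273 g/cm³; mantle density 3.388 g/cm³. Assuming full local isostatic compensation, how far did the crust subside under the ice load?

Isostatic balance requires: the ice load ρ_ice t is balanced by mantle displaced below, ρ_m s.
s = t ρ_ice / ρ_m = 2.95 km × 0.9273/3.388 = 0.807 km.

0.807 km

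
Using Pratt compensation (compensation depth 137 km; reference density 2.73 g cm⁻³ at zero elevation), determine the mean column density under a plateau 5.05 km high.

Pratt balance: ρ_ref D = ρ (D + h).
ρ = ρ_ref D/(D + h) = 2.73 × 137 km/(137 km + 5.05 km) = 2.63 g cm⁻³.

2.63 g cm⁻³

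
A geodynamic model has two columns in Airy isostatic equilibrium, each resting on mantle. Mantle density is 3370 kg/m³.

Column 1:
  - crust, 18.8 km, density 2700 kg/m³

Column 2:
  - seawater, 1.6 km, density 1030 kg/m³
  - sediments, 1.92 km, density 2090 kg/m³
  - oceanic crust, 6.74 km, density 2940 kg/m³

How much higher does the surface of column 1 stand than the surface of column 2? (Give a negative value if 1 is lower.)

1.04 km

For any compensation level in the mantle, the mantle terms cancel and isostasy reduces to e = (Σt_1 − Σt_2) − (Σ(ρt)_1 − Σ(ρt)_2) / ρ_m.
Σt_1 = 18.8 km; Σt_2 = 10.26 km; Σ(ρt)_1 = 50760; Σ(ρt)_2 = 25476.4 (in km·kg/m³).
e = (18.8 − 10.26) − (50760 − 25476.4) / 3370 = 1.04 km.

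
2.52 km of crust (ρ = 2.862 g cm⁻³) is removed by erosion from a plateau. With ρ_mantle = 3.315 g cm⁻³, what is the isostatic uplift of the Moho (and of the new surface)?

Unloading: uplift u = e ρ_c/ρ_m = 2.52 km × 2.862/3.315 = 2.18 km.

2.18 km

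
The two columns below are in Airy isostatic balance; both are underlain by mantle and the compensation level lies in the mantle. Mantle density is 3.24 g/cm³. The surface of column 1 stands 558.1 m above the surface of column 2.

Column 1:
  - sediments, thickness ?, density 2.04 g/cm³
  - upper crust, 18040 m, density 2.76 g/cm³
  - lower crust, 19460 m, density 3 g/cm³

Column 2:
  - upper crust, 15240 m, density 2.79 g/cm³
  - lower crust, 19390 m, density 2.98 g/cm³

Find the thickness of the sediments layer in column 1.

Take the compensation level at the base of the deeper column (depth z_c below the surface of column 1) and equate Σ ρ_i t_i down to z_c; mantle fills any gap and the z_c terms cancel.
Column 1: x×2.04 + 18040×2.76 + 19460×3 + (z_c − 37500 − x)×3.24
Column 2: 558.1×0 + 15240×2.79 + 19390×2.98 + (z_c − 558.1 − 34630)×3.24
The z_c×3.24 term appears on both sides and cancels. Collect the known terms of each column as K = Σ(ρt)_known − 3.24 × (depth of known layers): K_1 = 108170.4 − 3.24×37500 = −13329.6; K_2 = 100301.8 − 3.24×(558.1 + 34630) = −13707.644.
Balance: K_1 − x×(3.24 − 2.04) = K_2, so x = (K_1 − K_2)/(3.24 − 2.04) = 378.044/1.2 = 315 m.

315 m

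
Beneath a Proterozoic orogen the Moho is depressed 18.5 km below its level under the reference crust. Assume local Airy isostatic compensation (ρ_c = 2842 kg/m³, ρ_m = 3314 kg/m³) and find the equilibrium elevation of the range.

Isostatic balance requires: ρ_c h = (ρ_m − ρ_c) r.
h = r (ρ_m − ρ_c) / ρ_c = 18.5 km × (3314 − 2842) / 2842 = 3.07 km.

3.07 km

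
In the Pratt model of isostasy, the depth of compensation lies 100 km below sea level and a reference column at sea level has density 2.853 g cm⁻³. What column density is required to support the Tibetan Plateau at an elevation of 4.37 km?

Pratt balance: ρ_ref D = ρ (D + h).
ρ = ρ_ref D/(D + h) = 2.853 × 100 km/(100 km + 4.37 km) = 2.73 g cm⁻³.

2.73 g cm⁻³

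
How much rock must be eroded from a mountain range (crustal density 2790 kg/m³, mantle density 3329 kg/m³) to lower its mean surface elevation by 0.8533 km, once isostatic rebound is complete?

5.27 km

Net drop Δ = e − u = e − e ρ_c/ρ_m = e (ρ_m − ρ_c)/ρ_m.
e = Δ ρ_m/(ρ_m − ρ_c) = 0.8533 km × 3329/539 = 5.27 km.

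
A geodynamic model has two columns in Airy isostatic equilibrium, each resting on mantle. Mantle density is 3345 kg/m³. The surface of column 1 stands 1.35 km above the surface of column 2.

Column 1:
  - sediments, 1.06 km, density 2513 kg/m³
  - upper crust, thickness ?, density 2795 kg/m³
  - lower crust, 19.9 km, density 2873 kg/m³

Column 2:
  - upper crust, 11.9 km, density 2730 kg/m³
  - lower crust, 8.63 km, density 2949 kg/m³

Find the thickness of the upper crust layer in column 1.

Take the compensation level at the base of the deeper column (depth z_c below the surface of column 1) and equate Σ ρ_i t_i down to z_c; mantle fills any gap and the z_c terms cancel.
Column 1: 1.06×2513 + x×2795 + 19.9×2873 + (z_c − 20.96 − x)×3345
Column 2: 1.35×0 + 11.9×2730 + 8.63×2949 + (z_c − 1.35 − 20.53)×3345
The z_c×3345 term appears on both sides and cancels. Collect the known terms of each column as K = Σ(ρt)_known − 3345 × (depth of known layers): K_1 = 59836.48 − 3345×20.96 = −10274.72; K_2 = 57936.87 − 3345×(1.35 + 20.53) = −15251.73.
Balance: K_1 − x×(3345 − 2795) = K_2, so x = (K_1 − K_2)/(3345 − 2795) = 4977.01/550 = 9.05 km.

9.05 km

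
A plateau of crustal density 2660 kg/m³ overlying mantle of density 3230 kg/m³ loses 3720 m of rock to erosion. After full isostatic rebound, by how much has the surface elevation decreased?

Rebound u = e ρ_c/ρ_m = 3720 m × 2660/3230 = 3064 m.
Net surface drop = e − u = 3720 m − 3064 m = e (ρ_m − ρ_c)/ρ_m = 656 m.

656 m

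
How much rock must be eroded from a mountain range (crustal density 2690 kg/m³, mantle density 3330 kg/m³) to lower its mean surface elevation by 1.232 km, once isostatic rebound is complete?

6.41 km

Net drop Δ = e − u = e − e ρ_c/ρ_m = e (ρ_m − ρ_c)/ρ_m.
e = Δ ρ_m/(ρ_m − ρ_c) = 1.232 km × 3330/640 = 6.41 km.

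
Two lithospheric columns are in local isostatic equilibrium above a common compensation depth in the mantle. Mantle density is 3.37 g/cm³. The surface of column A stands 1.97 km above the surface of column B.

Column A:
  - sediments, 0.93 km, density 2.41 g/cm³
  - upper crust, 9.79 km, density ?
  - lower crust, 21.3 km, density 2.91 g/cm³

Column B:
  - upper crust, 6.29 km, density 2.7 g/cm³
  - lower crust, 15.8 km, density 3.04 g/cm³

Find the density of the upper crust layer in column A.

Take the compensation level at the base of the deeper column (depth z_c below the surface of column A) and equate Σ ρ_i t_i down to z_c; mantle fills any gap and the z_c terms cancel.
Column A: 0.93×2.41 + 9.79×ρ + 21.3×2.91 + (z_c − 32.02)×3.37
Column B: 1.97×0 + 6.29×2.7 + 15.8×3.04 + (z_c − 1.97 − 22.09)×3.37
The z_c×3.37 term appears on both sides and cancels. Collect the known terms of each column as K = Σ(ρt)_known − 3.37 × (depth of known layers): K_A = 64.2243 − 3.37×32.02 = −43.6831; K_B = 65.015 − 3.37×(1.97 + 22.09) = −16.0672.
Balance: K_A + 9.79×ρ = K_B, so ρ = (K_B − K_A)/9.79 = 27.6159/9.79 = 2.82 g/cm³.

2.82 g/cm³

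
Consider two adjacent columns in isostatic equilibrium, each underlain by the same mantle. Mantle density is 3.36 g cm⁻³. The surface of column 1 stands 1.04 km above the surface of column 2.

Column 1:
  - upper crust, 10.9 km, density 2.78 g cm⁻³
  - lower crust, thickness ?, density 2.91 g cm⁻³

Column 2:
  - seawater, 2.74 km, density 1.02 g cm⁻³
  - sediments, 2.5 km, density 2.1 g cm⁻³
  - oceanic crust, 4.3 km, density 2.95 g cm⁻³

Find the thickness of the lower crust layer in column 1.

18.9 km

Take the compensation level at the base of the deeper column (depth z_c below the surface of column 1) and equate Σ ρ_i t_i down to z_c; mantle fills any gap and the z_c terms cancel.
Column 1: 10.9×2.78 + x×2.91 + (z_c − 10.9 − x)×3.36
Column 2: 1.04×0 + 2.74×1.02 + 2.5×2.1 + 4.3×2.95 + (z_c − 1.04 − 9.54)×3.36
The z_c×3.36 term appears on both sides and cancels. Collect the known terms of each column as K = Σ(ρt)_known − 3.36 × (depth of known layers): K_1 = 30.302 − 3.36×10.9 = −6.322; K_2 = 20.7298 − 3.36×(1.04 + 9.54) = −14.819.
Balance: K_1 − x×(3.36 − 2.91) = K_2, so x = (K_1 − K_2)/(3.36 − 2.91) = 8.497/0.45 = 18.9 km.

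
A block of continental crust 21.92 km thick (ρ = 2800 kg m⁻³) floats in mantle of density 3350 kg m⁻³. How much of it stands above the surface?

3.6 km

Floating equilibrium: submerged depth d = t ρ_obj/ρ_fluid = 21.92 km × 2800/3350 = 18.32 km.
Freeboard = t − d = 21.92 km − 18.32 km = 3.6 km.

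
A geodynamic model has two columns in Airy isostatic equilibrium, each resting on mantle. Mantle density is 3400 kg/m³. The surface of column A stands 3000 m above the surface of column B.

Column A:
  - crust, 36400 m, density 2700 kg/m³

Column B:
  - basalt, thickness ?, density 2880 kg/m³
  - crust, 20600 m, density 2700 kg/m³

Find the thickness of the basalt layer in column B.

Take the compensation level at the base of the deeper column (depth z_c below the surface of column A) and equate Σ ρ_i t_i down to z_c; mantle fills any gap and the z_c terms cancel.
Column A: 36400×2700 + (z_c − 36400)×3400
Column B: 3000×0 + x×2880 + 20600×2700 + (z_c − 3000 − 20600 − x)×3400
The z_c×3400 term appears on both sides and cancels. Collect the known terms of each column as K = Σ(ρt)_known − 3400 × (depth of known layers): K_A = 98280000 − 3400×36400 = −25480000; K_B = 55620000 − 3400×(3000 + 20600) = −24620000.
Balance: K_A = K_B − x×(3400 − 2880), so x = (K_B − K_A)/(3400 − 2880) = 860000/520 = 1650 m.

1650 m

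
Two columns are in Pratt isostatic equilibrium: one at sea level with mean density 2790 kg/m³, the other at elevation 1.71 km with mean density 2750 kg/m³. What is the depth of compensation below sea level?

118 km

ρ_ref D = ρ (D + h) → D (ρ_ref − ρ) = ρ h.
D = ρ h/(ρ_ref − ρ) = 2750 × 1.71 km/(2790 − 2750) = 118 km.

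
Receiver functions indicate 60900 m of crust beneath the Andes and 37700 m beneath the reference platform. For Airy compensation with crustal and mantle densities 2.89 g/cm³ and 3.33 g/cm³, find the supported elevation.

3070 m

Excess crust Δ = 60900 m − 37700 m = 23200 m, split between elevation h and root r with h + r = Δ.
Airy balance ρ_c h = (ρ_m − ρ_c) r gives r = h ρ_c/(ρ_m − ρ_c), so h (1 + ρ_c/(ρ_m − ρ_c)) = Δ, i.e. h = Δ (ρ_m − ρ_c)/ρ_m.
h = 23200 m × 0.44/3.33 = 3070 m.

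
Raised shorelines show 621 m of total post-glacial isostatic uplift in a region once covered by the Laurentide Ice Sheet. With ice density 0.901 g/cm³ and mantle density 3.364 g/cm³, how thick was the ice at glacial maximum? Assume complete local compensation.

u = t ρ_ice/ρ_m → t = u ρ_m/ρ_ice = 621 m × 3.364/0.901 = 2320 m.

2320 m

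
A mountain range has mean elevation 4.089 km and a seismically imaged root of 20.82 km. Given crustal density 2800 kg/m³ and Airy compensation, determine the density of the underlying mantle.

Airy balance: ρ_c h = (ρ_m − ρ_c) r → ρ_m = ρ_c (1 + h/r).
ρ_m = 2800 × (1 + 4.089 km/20.82 km) = 3350 kg/m³.

3350 kg/m³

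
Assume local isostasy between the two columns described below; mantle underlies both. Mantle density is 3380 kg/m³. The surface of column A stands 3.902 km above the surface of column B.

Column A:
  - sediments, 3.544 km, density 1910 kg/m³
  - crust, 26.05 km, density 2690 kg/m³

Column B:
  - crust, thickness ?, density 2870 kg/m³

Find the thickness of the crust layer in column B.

Take the compensation level at the base of the deeper column (depth z_c below the surface of column A) and equate Σ ρ_i t_i down to z_c; mantle fills any gap and the z_c terms cancel.
Column A: 3.544×1910 + 26.05×2690 + (z_c − 29.594)×3380
Column B: 3.902×0 + x×2870 + (z_c − 3.902 − 0 − x)×3380
The z_c×3380 term appears on both sides and cancels. Collect the known terms of each column as K = Σ(ρt)_known − 3380 × (depth of known layers): K_A = 76843.54 − 3380×29.594 = −23184.18; K_B = 0 − 3380×(3.902 + 0) = −13188.76.
Balance: K_A = K_B − x×(3380 − 2870), so x = (K_B − K_A)/(3380 − 2870) = 9995.42/510 = 19.6 km.

19.6 km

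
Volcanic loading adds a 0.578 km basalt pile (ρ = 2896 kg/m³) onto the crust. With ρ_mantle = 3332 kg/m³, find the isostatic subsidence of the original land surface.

0.502 km

Subaerial loading: s = t ρ_load / ρ_m.
s = 0.578 km × 2896/3332 = 0.502 km.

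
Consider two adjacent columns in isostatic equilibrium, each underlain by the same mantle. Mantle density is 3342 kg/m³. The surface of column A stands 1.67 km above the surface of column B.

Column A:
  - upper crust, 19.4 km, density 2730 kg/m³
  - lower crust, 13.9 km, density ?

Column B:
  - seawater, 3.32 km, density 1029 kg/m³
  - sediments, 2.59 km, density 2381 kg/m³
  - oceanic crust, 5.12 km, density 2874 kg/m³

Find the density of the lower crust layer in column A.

2890 kg/m³

Take the compensation level at the base of the deeper column (depth z_c below the surface of column A) and equate Σ ρ_i t_i down to z_c; mantle fills any gap and the z_c terms cancel.
Column A: 19.4×2730 + 13.9×ρ + (z_c − 33.3)×3342
Column B: 1.67×0 + 3.32×1029 + 2.59×2381 + 5.12×2874 + (z_c − 1.67 − 11.03)×3342
The z_c×3342 term appears on both sides and cancels. Collect the known terms of each column as K = Σ(ρt)_known − 3342 × (depth of known layers): K_A = 52962 − 3342×33.3 = −58326.6; K_B = 24297.95 − 3342×(1.67 + 11.03) = −18145.45.
Balance: K_A + 13.9×ρ = K_B, so ρ = (K_B − K_A)/13.9 = 40181.2/13.9 = 2890 kg/m³.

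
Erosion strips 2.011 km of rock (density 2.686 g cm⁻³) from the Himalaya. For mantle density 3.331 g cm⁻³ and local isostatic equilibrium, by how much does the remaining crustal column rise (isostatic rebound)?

Unloading: uplift u = e ρ_c/ρ_m = 2.011 km × 2.686/3.331 = 1.62 km.

1.62 km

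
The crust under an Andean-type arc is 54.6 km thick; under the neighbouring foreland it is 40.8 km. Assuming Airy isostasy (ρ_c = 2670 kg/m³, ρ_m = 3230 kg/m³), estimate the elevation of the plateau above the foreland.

2.39 km

Excess crust Δ = 54.6 km − 40.8 km = 13.8 km, split between elevation h and root r with h + r = Δ.
Airy balance ρ_c h = (ρ_m − ρ_c) r gives r = h ρ_c/(ρ_m − ρ_c), so h (1 + ρ_c/(ρ_m − ρ_c)) = Δ, i.e. h = Δ (ρ_m − ρ_c)/ρ_m.
h = 13.8 km × 560/3230 = 2.39 km.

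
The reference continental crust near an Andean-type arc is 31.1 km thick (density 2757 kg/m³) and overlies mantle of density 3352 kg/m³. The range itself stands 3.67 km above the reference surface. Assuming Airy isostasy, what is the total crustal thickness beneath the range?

51.8 km

Root depth r = h ρ_c / (ρ_m − ρ_c) = 3.67 km × 2757 / 595 = 17.01 km.
Total thickness = T + h + r = 31.1 km + 3.67 km + 17.01 km = 51.8 km.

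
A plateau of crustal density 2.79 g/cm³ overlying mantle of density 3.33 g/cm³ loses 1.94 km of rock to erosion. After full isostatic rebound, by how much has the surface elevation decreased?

Rebound u = e ρ_c/ρ_m = 1.94 km × 2.79/3.33 = 1.625 km.
Net surface drop = e − u = 1.94 km − 1.625 km = e (ρ_m − ρ_c)/ρ_m = 0.315 km.

0.315 km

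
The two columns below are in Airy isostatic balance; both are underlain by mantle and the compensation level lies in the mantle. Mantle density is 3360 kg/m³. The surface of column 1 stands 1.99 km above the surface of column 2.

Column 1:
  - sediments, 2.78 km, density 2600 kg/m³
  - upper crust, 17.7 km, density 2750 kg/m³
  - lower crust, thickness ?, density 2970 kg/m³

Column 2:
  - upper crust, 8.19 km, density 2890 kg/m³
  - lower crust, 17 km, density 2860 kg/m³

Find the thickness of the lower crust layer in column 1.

Take the compensation level at the base of the deeper column (depth z_c below the surface of column 1) and equate Σ ρ_i t_i down to z_c; mantle fills any gap and the z_c terms cancel.
Column 1: 2.78×2600 + 17.7×2750 + x×2970 + (z_c − 20.48 − x)×3360
Column 2: 1.99×0 + 8.19×2890 + 17×2860 + (z_c − 1.99 − 25.19)×3360
The z_c×3360 term appears on both sides and cancels. Collect the known terms of each column as K = Σ(ρt)_known − 3360 × (depth of known layers): K_1 = 55903 − 3360×20.48 = −12909.8; K_2 = 72289.1 − 3360×(1.99 + 25.19) = −19035.7.
Balance: K_1 − x×(3360 − 2970) = K_2, so x = (K_1 − K_2)/(3360 − 2970) = 6125.9/390 = 15.7 km.

15.7 km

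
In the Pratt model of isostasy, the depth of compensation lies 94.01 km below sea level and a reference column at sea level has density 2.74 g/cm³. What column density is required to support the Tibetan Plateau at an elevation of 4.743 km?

2.61 g/cm³

Pratt balance: ρ_ref D = ρ (D + h).
ρ = ρ_ref D/(D + h) = 2.74 × 94.01 km/(94.01 km + 4.743 km) = 2.61 g/cm³.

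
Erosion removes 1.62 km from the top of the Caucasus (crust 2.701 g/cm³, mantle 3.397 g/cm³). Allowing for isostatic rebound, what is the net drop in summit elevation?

0.332 km

Rebound u = e ρ_c/ρ_m = 1.62 km × 2.701/3.397 = 1.288 km.
Net surface drop = e − u = 1.62 km − 1.288 km = e (ρ_m − ρ_c)/ρ_m = 0.332 km.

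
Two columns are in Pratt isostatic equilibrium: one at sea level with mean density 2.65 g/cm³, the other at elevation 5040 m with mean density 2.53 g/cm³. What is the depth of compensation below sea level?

ρ_ref D = ρ (D + h) → D (ρ_ref − ρ) = ρ h.
D = ρ h/(ρ_ref − ρ) = 2.53 × 5040 m/(2.65 − 2.53) = 106000 m.

106000 m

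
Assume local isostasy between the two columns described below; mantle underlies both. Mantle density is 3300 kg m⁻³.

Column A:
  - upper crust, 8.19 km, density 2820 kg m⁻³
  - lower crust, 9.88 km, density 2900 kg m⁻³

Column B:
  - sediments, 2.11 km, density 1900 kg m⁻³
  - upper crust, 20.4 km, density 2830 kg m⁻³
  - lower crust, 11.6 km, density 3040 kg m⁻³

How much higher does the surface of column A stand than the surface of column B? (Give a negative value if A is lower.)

For any compensation level in the mantle, the mantle terms cancel and isostasy reduces to e = (Σt_A − Σt_B) − (Σ(ρt)_A − Σ(ρt)_B) / ρ_m.
Σt_A = 18.07 km; Σt_B = 34.11 km; Σ(ρt)_A = 51747.8; Σ(ρt)_B = 97005 (in km·kg m⁻³).
e = (18.07 − 34.11) − (51747.8 − 97005) / 3300 = −2.33 km.

−2.33 km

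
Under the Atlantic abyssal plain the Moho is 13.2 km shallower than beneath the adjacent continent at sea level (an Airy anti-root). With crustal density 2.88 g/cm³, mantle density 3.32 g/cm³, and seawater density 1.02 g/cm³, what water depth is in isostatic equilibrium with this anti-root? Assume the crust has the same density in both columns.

Replacing a thickness d of crust by seawater at the top must be balanced by replacing crust with mantle at the base: d (ρ_c − ρ_w) = a (ρ_m − ρ_c).
d = a (ρ_m − ρ_c)/(ρ_c − ρ_w) = 13.2 km × 0.44/1.86 = 3.12 km.

3.12 km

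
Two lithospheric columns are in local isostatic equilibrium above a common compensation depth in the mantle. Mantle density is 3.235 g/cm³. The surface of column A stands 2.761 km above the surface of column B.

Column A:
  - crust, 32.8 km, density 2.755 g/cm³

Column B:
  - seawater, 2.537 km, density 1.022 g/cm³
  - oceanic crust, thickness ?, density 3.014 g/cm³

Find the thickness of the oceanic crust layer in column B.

5.42 km

Take the compensation level at the base of the deeper column (depth z_c below the surface of column A) and equate Σ ρ_i t_i down to z_c; mantle fills any gap and the z_c terms cancel.
Column A: 32.8×2.755 + (z_c − 32.8)×3.235
Column B: 2.761×0 + 2.537×1.022 + x×3.014 + (z_c − 2.761 − 2.537 − x)×3.235
The z_c×3.235 term appears on both sides and cancels. Collect the known terms of each column as K = Σ(ρt)_known − 3.235 × (depth of known layers): K_A = 90.364 − 3.235×32.8 = −15.744; K_B = 2.592814 − 3.235×(2.761 + 2.537) = −14.546216.
Balance: K_A = K_B − x×(3.235 − 3.014), so x = (K_B − K_A)/(3.235 − 3.014) = 1.19778/0.221 = 5.42 km.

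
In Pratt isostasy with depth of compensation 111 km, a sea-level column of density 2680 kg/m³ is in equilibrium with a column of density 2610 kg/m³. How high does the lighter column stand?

2.98 km

ρ_ref D = ρ (D + h) → h = D (ρ_ref − ρ)/ρ.
h = 111 km × (2680 − 2610)/2610 = 2.98 km.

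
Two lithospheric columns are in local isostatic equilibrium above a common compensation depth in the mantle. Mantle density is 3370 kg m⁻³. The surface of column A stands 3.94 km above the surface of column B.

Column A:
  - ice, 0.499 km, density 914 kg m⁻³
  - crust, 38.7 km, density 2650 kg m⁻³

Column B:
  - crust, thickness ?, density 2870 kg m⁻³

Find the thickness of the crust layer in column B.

31.6 km

Take the compensation level at the base of the deeper column (depth z_c below the surface of column A) and equate Σ ρ_i t_i down to z_c; mantle fills any gap and the z_c terms cancel.
Column A: 0.499×914 + 38.7×2650 + (z_c − 39.199)×3370
Column B: 3.94×0 + x×2870 + (z_c − 3.94 − 0 − x)×3370
The z_c×3370 term appears on both sides and cancels. Collect the known terms of each column as K = Σ(ρt)_known − 3370 × (depth of known layers): K_A = 103011.086 − 3370×39.199 = −29089.544; K_B = 0 − 3370×(3.94 + 0) = −13277.8.
Balance: K_A = K_B − x×(3370 − 2870), so x = (K_B − K_A)/(3370 − 2870) = 15811.7/500 = 31.6 km.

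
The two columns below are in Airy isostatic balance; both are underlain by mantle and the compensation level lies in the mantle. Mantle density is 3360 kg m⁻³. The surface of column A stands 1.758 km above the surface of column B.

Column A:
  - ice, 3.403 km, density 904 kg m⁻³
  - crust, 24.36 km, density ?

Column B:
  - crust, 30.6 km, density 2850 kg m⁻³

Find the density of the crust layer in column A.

2820 kg m⁻³

Take the compensation level at the base of the deeper column (depth z_c below the surface of column A) and equate Σ ρ_i t_i down to z_c; mantle fills any gap and the z_c terms cancel.
Column A: 3.403×904 + 24.36×ρ + (z_c − 27.763)×3360
Column B: 1.758×0 + 30.6×2850 + (z_c − 1.758 − 30.6)×3360
The z_c×3360 term appears on both sides and cancels. Collect the known terms of each column as K = Σ(ρt)_known − 3360 × (depth of known layers): K_A = 3076.312 − 3360×27.763 = −90207.368; K_B = 87210 − 3360×(1.758 + 30.6) = −21512.88.
Balance: K_A + 24.36×ρ = K_B, so ρ = (K_B − K_A)/24.36 = 68694.5/24.36 = 2820 kg m⁻³.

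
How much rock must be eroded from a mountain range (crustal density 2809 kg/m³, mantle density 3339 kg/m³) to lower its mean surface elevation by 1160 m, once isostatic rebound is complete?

7310 m

Net drop Δ = e − u = e − e ρ_c/ρ_m = e (ρ_m − ρ_c)/ρ_m.
e = Δ ρ_m/(ρ_m − ρ_c) = 1160 m × 3339/530 = 7310 m.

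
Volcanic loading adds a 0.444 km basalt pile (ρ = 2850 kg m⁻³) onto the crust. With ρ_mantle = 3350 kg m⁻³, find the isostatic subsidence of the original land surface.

Subaerial loading: s = t ρ_load / ρ_m.
s = 0.444 km × 2850/3350 = 0.378 km.

0.378 km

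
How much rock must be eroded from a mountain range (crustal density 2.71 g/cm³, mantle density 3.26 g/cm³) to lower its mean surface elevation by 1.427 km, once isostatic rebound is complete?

8.46 km

Net drop Δ = e − u = e − e ρ_c/ρ_m = e (ρ_m − ρ_c)/ρ_m.
e = Δ ρ_m/(ρ_m − ρ_c) = 1.427 km × 3.26/0.55 = 8.46 km.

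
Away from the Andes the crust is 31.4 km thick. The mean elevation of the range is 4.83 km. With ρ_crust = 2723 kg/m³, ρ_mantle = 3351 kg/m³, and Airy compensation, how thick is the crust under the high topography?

Root depth r = h ρ_c / (ρ_m − ρ_c) = 4.83 km × 2723 / 628 = 20.94 km.
Total thickness = T + h + r = 31.4 km + 4.83 km + 20.94 km = 57.2 km.

57.2 km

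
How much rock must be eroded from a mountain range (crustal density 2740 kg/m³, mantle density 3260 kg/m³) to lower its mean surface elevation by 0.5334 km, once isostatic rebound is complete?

3.34 km

Net drop Δ = e − u = e − e ρ_c/ρ_m = e (ρ_m − ρ_c)/ρ_m.
e = Δ ρ_m/(ρ_m − ρ_c) = 0.5334 km × 3260/520 = 3.34 km.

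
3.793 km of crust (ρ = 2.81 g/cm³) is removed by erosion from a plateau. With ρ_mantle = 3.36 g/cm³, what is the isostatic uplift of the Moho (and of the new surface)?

Unloading: uplift u = e ρ_c/ρ_m = 3.793 km × 2.81/3.36 = 3.17 km.

3.17 km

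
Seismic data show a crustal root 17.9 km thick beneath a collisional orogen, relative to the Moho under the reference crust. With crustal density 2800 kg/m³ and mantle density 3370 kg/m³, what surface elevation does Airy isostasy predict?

3.64 km

Equating mass per unit area of the two columns: ρ_c h = (ρ_m − ρ_c) r.
h = r (ρ_m − ρ_c) / ρ_c = 17.9 km × (3370 − 2800) / 2800 = 3.64 km.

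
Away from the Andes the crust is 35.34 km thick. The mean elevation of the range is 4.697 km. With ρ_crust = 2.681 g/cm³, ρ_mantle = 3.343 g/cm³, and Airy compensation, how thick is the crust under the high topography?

59.1 km

Root depth r = h ρ_c / (ρ_m − ρ_c) = 4.697 km × 2.681 / 0.662 = 19.02 km.
Total thickness = T + h + r = 35.34 km + 4.697 km + 19.02 km = 59.1 km.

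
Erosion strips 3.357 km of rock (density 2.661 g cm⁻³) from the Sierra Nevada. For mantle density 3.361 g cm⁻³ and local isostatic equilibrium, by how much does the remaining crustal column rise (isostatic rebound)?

2.66 km

Unloading: uplift u = e ρ_c/ρ_m = 3.357 km × 2.661/3.361 = 2.66 km.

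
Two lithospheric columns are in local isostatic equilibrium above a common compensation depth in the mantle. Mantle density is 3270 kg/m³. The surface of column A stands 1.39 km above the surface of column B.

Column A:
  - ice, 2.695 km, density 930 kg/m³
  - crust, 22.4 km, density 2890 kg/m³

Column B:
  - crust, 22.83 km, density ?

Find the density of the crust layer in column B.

Take the compensation level at the base of the deeper column (depth z_c below the surface of column A) and equate Σ ρ_i t_i down to z_c; mantle fills any gap and the z_c terms cancel.
Column A: 2.695×930 + 22.4×2890 + (z_c − 25.095)×3270
Column B: 1.39×0 + 22.83×ρ + (z_c − 1.39 − 22.83)×3270
The z_c×3270 term appears on both sides and cancels. Collect the known terms of each column as K = Σ(ρt)_known − 3270 × (depth of known layers): K_A = 67242.35 − 3270×25.095 = −14818.3; K_B = 0 − 3270×(1.39 + 22.83) = −79199.4.
Balance: K_A = K_B + 22.83×ρ, so ρ = (K_A − K_B)/22.83 = 64381.1/22.83 = 2820 kg/m³.

2820 kg/m³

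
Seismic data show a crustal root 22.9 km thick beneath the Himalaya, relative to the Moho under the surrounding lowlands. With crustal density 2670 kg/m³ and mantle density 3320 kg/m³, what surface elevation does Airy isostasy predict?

For local isostatic compensation: ρ_c h = (ρ_m − ρ_c) r.
h = r (ρ_m − ρ_c) / ρ_c = 22.9 km × (3320 − 2670) / 2670 = 5.57 km.

5.57 km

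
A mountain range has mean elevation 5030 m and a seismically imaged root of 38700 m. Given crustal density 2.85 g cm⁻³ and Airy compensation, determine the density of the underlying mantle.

Airy balance: ρ_c h = (ρ_m − ρ_c) r → ρ_m = ρ_c (1 + h/r).
ρ_m = 2.85 × (1 + 5030 m/38700 m) = 3.22 g cm⁻³.

3.22 g cm⁻³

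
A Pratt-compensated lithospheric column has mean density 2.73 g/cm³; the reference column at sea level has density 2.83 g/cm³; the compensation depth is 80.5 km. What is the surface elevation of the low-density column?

ρ_ref D = ρ (D + h) → h = D (ρ_ref − ρ)/ρ.
h = 80.5 km × (2.83 − 2.73)/2.73 = 2.95 km.

2.95 km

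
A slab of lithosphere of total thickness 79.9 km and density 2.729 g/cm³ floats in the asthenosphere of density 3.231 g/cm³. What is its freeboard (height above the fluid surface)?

Floating equilibrium: submerged depth d = t ρ_obj/ρ_fluid = 79.9 km × 2.729/3.231 = 67.49 km.
Freeboard = t − d = 79.9 km − 67.49 km = 12.4 km.

12.4 km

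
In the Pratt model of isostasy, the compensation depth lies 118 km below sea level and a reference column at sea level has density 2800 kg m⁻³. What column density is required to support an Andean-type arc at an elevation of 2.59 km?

2740 kg m⁻³

Pratt balance: ρ_ref D = ρ (D + h).
ρ = ρ_ref D/(D + h) = 2800 × 118 km/(118 km + 2.59 km) = 2740 kg m⁻³.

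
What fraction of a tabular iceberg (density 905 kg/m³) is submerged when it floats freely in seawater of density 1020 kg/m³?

0.887

Submerged fraction = ρ_obj/ρ_fluid = 905/1020 = 0.887.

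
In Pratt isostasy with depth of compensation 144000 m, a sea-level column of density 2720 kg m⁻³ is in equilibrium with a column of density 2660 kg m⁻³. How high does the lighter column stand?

3250 m

ρ_ref D = ρ (D + h) → h = D (ρ_ref − ρ)/ρ.
h = 144000 m × (2720 − 2660)/2660 = 3250 m.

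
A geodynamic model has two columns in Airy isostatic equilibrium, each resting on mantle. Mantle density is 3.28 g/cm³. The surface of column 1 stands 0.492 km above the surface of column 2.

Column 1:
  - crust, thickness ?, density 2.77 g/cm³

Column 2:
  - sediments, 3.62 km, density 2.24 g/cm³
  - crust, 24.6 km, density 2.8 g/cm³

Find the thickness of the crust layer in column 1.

33.7 km

Take the compensation level at the base of the deeper column (depth z_c below the surface of column 1) and equate Σ ρ_i t_i down to z_c; mantle fills any gap and the z_c terms cancel.
Column 1: x×2.77 + (z_c − 0 − x)×3.28
Column 2: 0.492×0 + 3.62×2.24 + 24.6×2.8 + (z_c − 0.492 − 28.22)×3.28
The z_c×3.28 term appears on both sides and cancels. Collect the known terms of each column as K = Σ(ρt)_known − 3.28 × (depth of known layers): K_1 = 0 − 3.28×0 = 0; K_2 = 76.9888 − 3.28×(0.492 + 28.22) = −17.18656.
Balance: K_1 − x×(3.28 − 2.77) = K_2, so x = (K_1 − K_2)/(3.28 − 2.77) = 17.1866/0.51 = 33.7 km.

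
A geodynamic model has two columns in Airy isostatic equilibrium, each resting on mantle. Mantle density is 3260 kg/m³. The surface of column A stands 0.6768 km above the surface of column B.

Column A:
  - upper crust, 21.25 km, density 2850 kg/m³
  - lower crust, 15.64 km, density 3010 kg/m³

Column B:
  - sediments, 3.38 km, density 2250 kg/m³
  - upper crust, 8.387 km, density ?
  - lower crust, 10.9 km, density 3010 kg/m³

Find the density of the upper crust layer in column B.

Take the compensation level at the base of the deeper column (depth z_c below the surface of column A) and equate Σ ρ_i t_i down to z_c; mantle fills any gap and the z_c terms cancel.
Column A: 21.25×2850 + 15.64×3010 + (z_c − 36.89)×3260
Column B: 0.6768×0 + 3.38×2250 + 8.387×ρ + 10.9×3010 + (z_c − 0.6768 − 22.667)×3260
The z_c×3260 term appears on both sides and cancels. Collect the known terms of each column as K = Σ(ρt)_known − 3260 × (depth of known layers): K_A = 107638.9 − 3260×36.89 = −12622.5; K_B = 40414 − 3260×(0.6768 + 22.667) = −35686.788.
Balance: K_A = K_B + 8.387×ρ, so ρ = (K_A − K_B)/8.387 = 23064.3/8.387 = 2750 kg/m³.

2750 kg/m³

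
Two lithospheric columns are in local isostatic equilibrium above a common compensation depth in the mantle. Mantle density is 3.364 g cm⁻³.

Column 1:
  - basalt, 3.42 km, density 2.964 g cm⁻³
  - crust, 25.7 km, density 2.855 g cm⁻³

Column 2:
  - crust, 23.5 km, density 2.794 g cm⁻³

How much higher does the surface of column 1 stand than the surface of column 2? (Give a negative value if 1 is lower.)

For any compensation level in the mantle, the mantle terms cancel and isostasy reduces to e = (Σt_1 − Σt_2) − (Σ(ρt)_1 − Σ(ρt)_2) / ρ_m.
Σt_1 = 29.12 km; Σt_2 = 23.5 km; Σ(ρt)_1 = 83.51038; Σ(ρt)_2 = 65.659 (in km·g cm⁻³).
e = (29.12 − 23.5) − (83.51038 − 65.659) / 3.364 = 0.313 km.

0.313 km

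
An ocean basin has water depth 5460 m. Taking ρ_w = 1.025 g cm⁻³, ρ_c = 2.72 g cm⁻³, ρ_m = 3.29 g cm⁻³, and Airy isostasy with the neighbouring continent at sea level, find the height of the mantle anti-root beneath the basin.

16200 m

Isostatic balance requires: replacing crust with seawater at the top is compensated by replacing crust with mantle at the base: d (ρ_c − ρ_w) = a (ρ_m − ρ_c).
a = d (ρ_c − ρ_w)/(ρ_m − ρ_c) = 5460 m × 1.695/0.57 = 16200 m.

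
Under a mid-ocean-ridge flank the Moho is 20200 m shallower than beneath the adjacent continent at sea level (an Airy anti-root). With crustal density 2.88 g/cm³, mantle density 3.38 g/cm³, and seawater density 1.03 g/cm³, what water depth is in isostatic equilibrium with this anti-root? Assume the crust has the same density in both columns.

5460 m

Replacing a thickness d of crust by seawater at the top must be balanced by replacing crust with mantle at the base: d (ρ_c − ρ_w) = a (ρ_m − ρ_c).
d = a (ρ_m − ρ_c)/(ρ_c − ρ_w) = 20200 m × 0.5/1.85 = 5460 m.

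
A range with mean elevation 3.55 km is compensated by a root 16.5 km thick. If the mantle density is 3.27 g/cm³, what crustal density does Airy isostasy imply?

2.69 g/cm³

ρ_c h = (ρ_m − ρ_c) r → ρ_c (h + r) = ρ_m r → ρ_c = ρ_m r / (h + r).
ρ_c = 3.27 × 16.5 km / (3.55 km + 16.5 km) = 2.69 g/cm³.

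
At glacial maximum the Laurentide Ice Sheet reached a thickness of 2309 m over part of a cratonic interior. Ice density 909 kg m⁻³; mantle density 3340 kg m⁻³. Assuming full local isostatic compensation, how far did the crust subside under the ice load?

Isostatic balance requires: the ice load ρ_ice t is balanced by mantle displaced below, ρ_m s.
s = t ρ_ice / ρ_m = 2309 m × 909/3340 = 628 m.

628 m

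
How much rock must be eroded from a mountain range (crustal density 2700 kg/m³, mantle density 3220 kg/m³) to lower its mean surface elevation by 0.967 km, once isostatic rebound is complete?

5.99 km

Net drop Δ = e − u = e − e ρ_c/ρ_m = e (ρ_m − ρ_c)/ρ_m.
e = Δ ρ_m/(ρ_m − ρ_c) = 0.967 km × 3220/520 = 5.99 km.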